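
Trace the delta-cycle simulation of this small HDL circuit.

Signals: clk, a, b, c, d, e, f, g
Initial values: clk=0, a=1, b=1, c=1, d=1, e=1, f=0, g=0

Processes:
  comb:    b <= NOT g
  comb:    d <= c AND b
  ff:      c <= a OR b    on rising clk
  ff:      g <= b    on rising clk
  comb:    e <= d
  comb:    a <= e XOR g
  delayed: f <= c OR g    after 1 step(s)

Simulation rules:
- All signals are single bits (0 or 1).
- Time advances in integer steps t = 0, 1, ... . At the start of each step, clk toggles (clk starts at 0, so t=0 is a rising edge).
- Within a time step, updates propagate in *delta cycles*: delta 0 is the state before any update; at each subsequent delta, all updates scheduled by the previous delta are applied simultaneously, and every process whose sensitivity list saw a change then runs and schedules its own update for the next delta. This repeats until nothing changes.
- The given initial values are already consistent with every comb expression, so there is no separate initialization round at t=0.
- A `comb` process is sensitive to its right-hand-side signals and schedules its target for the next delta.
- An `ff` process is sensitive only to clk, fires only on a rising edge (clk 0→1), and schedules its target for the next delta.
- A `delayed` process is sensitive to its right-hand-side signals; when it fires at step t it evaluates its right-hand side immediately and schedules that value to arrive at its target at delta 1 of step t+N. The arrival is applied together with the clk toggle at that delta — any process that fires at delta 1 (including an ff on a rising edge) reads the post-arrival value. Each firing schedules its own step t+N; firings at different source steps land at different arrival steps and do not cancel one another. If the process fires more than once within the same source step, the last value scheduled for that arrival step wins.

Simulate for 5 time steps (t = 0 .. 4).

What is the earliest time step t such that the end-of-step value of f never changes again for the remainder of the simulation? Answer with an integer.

t0.Δ0 a=1 clk=0 f=0 c=1 g=0 e=1 d=1 b=1
t0.Δ1 a=1 clk=1 f=0 c=1 g=0 e=1 d=1 b=1
t0.Δ2 a=1 clk=1 f=0 c=1 g=1 e=1 d=1 b=1
t0.Δ3 a=0 clk=1 f=0 c=1 g=1 e=1 d=1 b=0
t0.Δ4 a=0 clk=1 f=0 c=1 g=1 e=1 d=0 b=0
t0.Δ5 a=0 clk=1 f=0 c=1 g=1 e=0 d=0 b=0
t0.Δ6 a=1 clk=1 f=0 c=1 g=1 e=0 d=0 b=0
t1.Δ0 a=1 clk=1 f=0 c=1 g=1 e=0 d=0 b=0
t1.Δ1 a=1 clk=0 f=1 c=1 g=1 e=0 d=0 b=0
t2.Δ0 a=1 clk=0 f=1 c=1 g=1 e=0 d=0 b=0
t2.Δ1 a=1 clk=1 f=1 c=1 g=1 e=0 d=0 b=0
t2.Δ2 a=1 clk=1 f=1 c=1 g=0 e=0 d=0 b=0
t2.Δ3 a=0 clk=1 f=1 c=1 g=0 e=0 d=0 b=1
t2.Δ4 a=0 clk=1 f=1 c=1 g=0 e=0 d=1 b=1
t2.Δ5 a=0 clk=1 f=1 c=1 g=0 e=1 d=1 b=1
t2.Δ6 a=1 clk=1 f=1 c=1 g=0 e=1 d=1 b=1
t3.Δ0 a=1 clk=1 f=1 c=1 g=0 e=1 d=1 b=1
t3.Δ1 a=1 clk=0 f=1 c=1 g=0 e=1 d=1 b=1
t4.Δ0 a=1 clk=0 f=1 c=1 g=0 e=1 d=1 b=1
t4.Δ1 a=1 clk=1 f=1 c=1 g=0 e=1 d=1 b=1
t4.Δ2 a=1 clk=1 f=1 c=1 g=1 e=1 d=1 b=1
t4.Δ3 a=0 clk=1 f=1 c=1 g=1 e=1 d=1 b=0
t4.Δ4 a=0 clk=1 f=1 c=1 g=1 e=1 d=0 b=0
t4.Δ5 a=0 clk=1 f=1 c=1 g=1 e=0 d=0 b=0
t4.Δ6 a=1 clk=1 f=1 c=1 g=1 e=0 d=0 b=0

1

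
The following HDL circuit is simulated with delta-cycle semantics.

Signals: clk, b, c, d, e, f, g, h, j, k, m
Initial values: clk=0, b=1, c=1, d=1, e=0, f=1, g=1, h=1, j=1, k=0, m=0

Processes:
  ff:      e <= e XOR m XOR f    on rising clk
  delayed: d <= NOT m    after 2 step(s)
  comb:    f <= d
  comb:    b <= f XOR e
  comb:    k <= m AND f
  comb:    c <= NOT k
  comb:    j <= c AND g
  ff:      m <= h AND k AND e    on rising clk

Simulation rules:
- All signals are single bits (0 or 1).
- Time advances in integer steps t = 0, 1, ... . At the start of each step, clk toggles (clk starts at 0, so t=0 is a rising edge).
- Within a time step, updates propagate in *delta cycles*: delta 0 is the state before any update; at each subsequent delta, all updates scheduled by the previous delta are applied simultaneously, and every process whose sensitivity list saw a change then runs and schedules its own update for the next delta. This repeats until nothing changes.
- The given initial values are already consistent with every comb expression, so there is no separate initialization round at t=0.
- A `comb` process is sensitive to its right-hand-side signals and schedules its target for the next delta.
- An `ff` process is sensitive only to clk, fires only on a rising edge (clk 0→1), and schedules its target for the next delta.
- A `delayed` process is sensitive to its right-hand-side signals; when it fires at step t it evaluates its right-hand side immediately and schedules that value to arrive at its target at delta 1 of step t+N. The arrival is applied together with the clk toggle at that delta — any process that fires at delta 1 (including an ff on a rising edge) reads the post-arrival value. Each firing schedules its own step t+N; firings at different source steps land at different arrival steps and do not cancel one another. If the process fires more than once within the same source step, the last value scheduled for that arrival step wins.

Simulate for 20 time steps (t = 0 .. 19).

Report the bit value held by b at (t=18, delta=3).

t=0 Δ0: c=1 clk=0 h=1 j=1 m=0 e=0 g=1 f=1 k=0 b=1 d=1
  Δ1: clk:0→1
  Δ2: e:0→1
  Δ3: b:1→0
  (3Δ to stable)
t=1 Δ0: c=1 clk=1 h=1 j=1 m=0 e=1 g=1 f=1 k=0 b=0 d=1
  Δ1: clk:1→0
  (1Δ to stable)
t=2 Δ0: c=1 clk=0 h=1 j=1 m=0 e=1 g=1 f=1 k=0 b=0 d=1
  Δ1: clk:0→1
  Δ2: e:1→0
  Δ3: b:0→1
  (3Δ to stable)
t=3 Δ0: c=1 clk=1 h=1 j=1 m=0 e=0 g=1 f=1 k=0 b=1 d=1
  Δ1: clk:1→0
  (1Δ to stable)
t=4 Δ0: c=1 clk=0 h=1 j=1 m=0 e=0 g=1 f=1 k=0 b=1 d=1
  Δ1: clk:0→1
  Δ2: e:0→1
  Δ3: b:1→0
  (3Δ to stable)
t=5 Δ0: c=1 clk=1 h=1 j=1 m=0 e=1 g=1 f=1 k=0 b=0 d=1
  Δ1: clk:1→0
  (1Δ to stable)
t=6 Δ0: c=1 clk=0 h=1 j=1 m=0 e=1 g=1 f=1 k=0 b=0 d=1
  Δ1: clk:0→1
  Δ2: e:1→0
  Δ3: b:0→1
  (3Δ to stable)
t=7 Δ0: c=1 clk=1 h=1 j=1 m=0 e=0 g=1 f=1 k=0 b=1 d=1
  Δ1: clk:1→0
  (1Δ to stable)
t=8 Δ0: c=1 clk=0 h=1 j=1 m=0 e=0 g=1 f=1 k=0 b=1 d=1
  Δ1: clk:0→1
  Δ2: e:0→1
  Δ3: b:1→0
  (3Δ to stable)
t=9 Δ0: c=1 clk=1 h=1 j=1 m=0 e=1 g=1 f=1 k=0 b=0 d=1
  Δ1: clk:1→0
  (1Δ to stable)
t=10 Δ0: c=1 clk=0 h=1 j=1 m=0 e=1 g=1 f=1 k=0 b=0 d=1
  Δ1: clk:0→1
  Δ2: e:1→0
  Δ3: b:0→1
  (3Δ to stable)
t=11 Δ0: c=1 clk=1 h=1 j=1 m=0 e=0 g=1 f=1 k=0 b=1 d=1
  Δ1: clk:1→0
  (1Δ to stable)
t=12 Δ0: c=1 clk=0 h=1 j=1 m=0 e=0 g=1 f=1 k=0 b=1 d=1
  Δ1: clk:0→1
  Δ2: e:0→1
  Δ3: b:1→0
  (3Δ to stable)
t=13 Δ0: c=1 clk=1 h=1 j=1 m=0 e=1 g=1 f=1 k=0 b=0 d=1
  Δ1: clk:1→0
  (1Δ to stable)
t=14 Δ0: c=1 clk=0 h=1 j=1 m=0 e=1 g=1 f=1 k=0 b=0 d=1
  Δ1: clk:0→1
  Δ2: e:1→0
  Δ3: b:0→1
  (3Δ to stable)
t=15 Δ0: c=1 clk=1 h=1 j=1 m=0 e=0 g=1 f=1 k=0 b=1 d=1
  Δ1: clk:1→0
  (1Δ to stable)
t=16 Δ0: c=1 clk=0 h=1 j=1 m=0 e=0 g=1 f=1 k=0 b=1 d=1
  Δ1: clk:0→1
  Δ2: e:0→1
  Δ3: b:1→0
  (3Δ to stable)
t=17 Δ0: c=1 clk=1 h=1 j=1 m=0 e=1 g=1 f=1 k=0 b=0 d=1
  Δ1: clk:1→0
  (1Δ to stable)
t=18 Δ0: c=1 clk=0 h=1 j=1 m=0 e=1 g=1 f=1 k=0 b=0 d=1
  Δ1: clk:0→1
  Δ2: e:1→0
  Δ3: b:0→1
  (3Δ to stable)
t=19 Δ0: c=1 clk=1 h=1 j=1 m=0 e=0 g=1 f=1 k=0 b=1 d=1
  Δ1: clk:1→0
  (1Δ to stable)

1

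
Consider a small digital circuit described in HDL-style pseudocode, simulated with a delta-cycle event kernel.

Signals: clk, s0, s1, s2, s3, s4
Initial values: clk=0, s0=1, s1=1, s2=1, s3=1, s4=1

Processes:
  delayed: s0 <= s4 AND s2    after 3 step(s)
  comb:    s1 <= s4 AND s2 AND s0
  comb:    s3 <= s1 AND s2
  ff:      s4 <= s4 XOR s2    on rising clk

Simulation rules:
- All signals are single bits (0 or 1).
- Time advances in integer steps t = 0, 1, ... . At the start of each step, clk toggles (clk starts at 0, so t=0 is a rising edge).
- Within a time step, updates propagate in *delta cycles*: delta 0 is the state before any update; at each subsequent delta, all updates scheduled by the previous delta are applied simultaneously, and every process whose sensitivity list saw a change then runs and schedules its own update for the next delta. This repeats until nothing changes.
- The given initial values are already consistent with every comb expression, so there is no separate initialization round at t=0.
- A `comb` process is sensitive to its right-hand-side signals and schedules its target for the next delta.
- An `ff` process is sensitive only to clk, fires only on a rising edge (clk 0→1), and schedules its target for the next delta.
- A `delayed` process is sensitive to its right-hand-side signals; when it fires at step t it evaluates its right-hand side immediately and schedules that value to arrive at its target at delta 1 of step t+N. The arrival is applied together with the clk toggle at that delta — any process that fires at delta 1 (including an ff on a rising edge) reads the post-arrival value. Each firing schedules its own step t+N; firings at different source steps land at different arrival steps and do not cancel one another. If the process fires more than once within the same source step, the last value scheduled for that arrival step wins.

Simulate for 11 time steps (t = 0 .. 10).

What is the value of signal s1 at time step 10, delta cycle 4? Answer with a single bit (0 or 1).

1

t0.Δ0 s4=1 s1=1 s2=1 s3=1 clk=0 s0=1
t0.Δ1 s4=1 s1=1 s2=1 s3=1 clk=1 s0=1
t0.Δ2 s4=0 s1=1 s2=1 s3=1 clk=1 s0=1
t0.Δ3 s4=0 s1=0 s2=1 s3=1 clk=1 s0=1
t0.Δ4 s4=0 s1=0 s2=1 s3=0 clk=1 s0=1
t1.Δ0 s4=0 s1=0 s2=1 s3=0 clk=1 s0=1
t1.Δ1 s4=0 s1=0 s2=1 s3=0 clk=0 s0=1
t2.Δ0 s4=0 s1=0 s2=1 s3=0 clk=0 s0=1
t2.Δ1 s4=0 s1=0 s2=1 s3=0 clk=1 s0=1
t2.Δ2 s4=1 s1=0 s2=1 s3=0 clk=1 s0=1
t2.Δ3 s4=1 s1=1 s2=1 s3=0 clk=1 s0=1
t2.Δ4 s4=1 s1=1 s2=1 s3=1 clk=1 s0=1
t3.Δ0 s4=1 s1=1 s2=1 s3=1 clk=1 s0=1
t3.Δ1 s4=1 s1=1 s2=1 s3=1 clk=0 s0=0
t3.Δ2 s4=1 s1=0 s2=1 s3=1 clk=0 s0=0
t3.Δ3 s4=1 s1=0 s2=1 s3=0 clk=0 s0=0
t4.Δ0 s4=1 s1=0 s2=1 s3=0 clk=0 s0=0
t4.Δ1 s4=1 s1=0 s2=1 s3=0 clk=1 s0=0
t4.Δ2 s4=0 s1=0 s2=1 s3=0 clk=1 s0=0
t5.Δ0 s4=0 s1=0 s2=1 s3=0 clk=1 s0=0
t5.Δ1 s4=0 s1=0 s2=1 s3=0 clk=0 s0=1
t6.Δ0 s4=0 s1=0 s2=1 s3=0 clk=0 s0=1
t6.Δ1 s4=0 s1=0 s2=1 s3=0 clk=1 s0=1
t6.Δ2 s4=1 s1=0 s2=1 s3=0 clk=1 s0=1
t6.Δ3 s4=1 s1=1 s2=1 s3=0 clk=1 s0=1
t6.Δ4 s4=1 s1=1 s2=1 s3=1 clk=1 s0=1
t7.Δ0 s4=1 s1=1 s2=1 s3=1 clk=1 s0=1
t7.Δ1 s4=1 s1=1 s2=1 s3=1 clk=0 s0=0
t7.Δ2 s4=1 s1=0 s2=1 s3=1 clk=0 s0=0
t7.Δ3 s4=1 s1=0 s2=1 s3=0 clk=0 s0=0
t8.Δ0 s4=1 s1=0 s2=1 s3=0 clk=0 s0=0
t8.Δ1 s4=1 s1=0 s2=1 s3=0 clk=1 s0=0
t8.Δ2 s4=0 s1=0 s2=1 s3=0 clk=1 s0=0
t9.Δ0 s4=0 s1=0 s2=1 s3=0 clk=1 s0=0
t9.Δ1 s4=0 s1=0 s2=1 s3=0 clk=0 s0=1
t10.Δ0 s4=0 s1=0 s2=1 s3=0 clk=0 s0=1
t10.Δ1 s4=0 s1=0 s2=1 s3=0 clk=1 s0=1
t10.Δ2 s4=1 s1=0 s2=1 s3=0 clk=1 s0=1
t10.Δ3 s4=1 s1=1 s2=1 s3=0 clk=1 s0=1
t10.Δ4 s4=1 s1=1 s2=1 s3=1 clk=1 s0=1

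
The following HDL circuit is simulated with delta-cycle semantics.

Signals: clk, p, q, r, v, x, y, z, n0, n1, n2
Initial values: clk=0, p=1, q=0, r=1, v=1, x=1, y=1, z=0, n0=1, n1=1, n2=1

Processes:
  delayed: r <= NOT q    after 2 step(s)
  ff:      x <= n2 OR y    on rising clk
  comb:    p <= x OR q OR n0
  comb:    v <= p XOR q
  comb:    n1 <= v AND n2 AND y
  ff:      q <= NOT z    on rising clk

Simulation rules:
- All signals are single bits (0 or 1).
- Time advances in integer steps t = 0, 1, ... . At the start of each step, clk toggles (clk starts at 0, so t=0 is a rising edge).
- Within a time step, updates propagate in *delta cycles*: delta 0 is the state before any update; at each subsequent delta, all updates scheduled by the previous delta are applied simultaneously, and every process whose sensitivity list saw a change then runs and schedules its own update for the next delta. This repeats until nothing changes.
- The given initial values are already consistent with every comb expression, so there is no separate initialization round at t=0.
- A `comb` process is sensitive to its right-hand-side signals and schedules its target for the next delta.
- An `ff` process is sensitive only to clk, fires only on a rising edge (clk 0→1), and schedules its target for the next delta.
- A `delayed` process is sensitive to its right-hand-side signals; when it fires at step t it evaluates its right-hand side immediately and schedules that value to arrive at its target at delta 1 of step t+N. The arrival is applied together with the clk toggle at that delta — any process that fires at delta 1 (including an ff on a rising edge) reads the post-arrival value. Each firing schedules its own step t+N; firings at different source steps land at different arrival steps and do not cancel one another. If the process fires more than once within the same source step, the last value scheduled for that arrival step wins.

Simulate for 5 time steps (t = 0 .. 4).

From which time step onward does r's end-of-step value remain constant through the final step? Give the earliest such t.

2

t=0 Δ0: q=0 z=0 v=1 clk=0 y=1 n2=1 r=1 n0=1 n1=1 x=1 p=1
  Δ1: clk:0→1
  Δ2: q:0→1
  Δ3: v:1→0
  Δ4: n1:1→0
  (4Δ to stable)
t=1 Δ0: q=1 z=0 v=0 clk=1 y=1 n2=1 r=1 n0=1 n1=0 x=1 p=1
  Δ1: clk:1→0
  (1Δ to stable)
t=2 Δ0: q=1 z=0 v=0 clk=0 y=1 n2=1 r=1 n0=1 n1=0 x=1 p=1
  Δ1: clk:0→1, r:1→0
  (1Δ to stable)
t=3 Δ0: q=1 z=0 v=0 clk=1 y=1 n2=1 r=0 n0=1 n1=0 x=1 p=1
  Δ1: clk:1→0
  (1Δ to stable)
t=4 Δ0: q=1 z=0 v=0 clk=0 y=1 n2=1 r=0 n0=1 n1=0 x=1 p=1
  Δ1: clk:0→1
  (1Δ to stable)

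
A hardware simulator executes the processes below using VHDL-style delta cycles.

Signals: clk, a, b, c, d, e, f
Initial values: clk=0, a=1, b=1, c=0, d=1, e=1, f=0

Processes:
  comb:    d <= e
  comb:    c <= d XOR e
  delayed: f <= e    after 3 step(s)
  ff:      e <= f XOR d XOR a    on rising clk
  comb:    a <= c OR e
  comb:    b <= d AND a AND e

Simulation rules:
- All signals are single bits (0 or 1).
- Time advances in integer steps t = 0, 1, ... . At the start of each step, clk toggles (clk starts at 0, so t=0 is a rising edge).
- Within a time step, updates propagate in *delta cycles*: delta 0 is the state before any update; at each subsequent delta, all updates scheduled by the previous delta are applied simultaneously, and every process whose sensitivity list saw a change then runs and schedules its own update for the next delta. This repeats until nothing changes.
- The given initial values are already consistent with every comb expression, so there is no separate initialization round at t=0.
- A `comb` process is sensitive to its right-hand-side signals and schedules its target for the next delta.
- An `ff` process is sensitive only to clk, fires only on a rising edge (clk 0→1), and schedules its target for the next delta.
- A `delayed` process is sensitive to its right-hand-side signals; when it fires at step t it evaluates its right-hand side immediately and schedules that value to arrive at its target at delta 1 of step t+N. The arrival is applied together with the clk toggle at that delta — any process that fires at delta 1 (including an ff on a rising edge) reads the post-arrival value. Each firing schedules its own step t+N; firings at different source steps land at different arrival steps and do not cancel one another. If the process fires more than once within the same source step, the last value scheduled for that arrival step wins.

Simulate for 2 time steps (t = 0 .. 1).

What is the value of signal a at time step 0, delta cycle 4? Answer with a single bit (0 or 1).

t=0 Δ0: f=0 e=1 a=1 d=1 b=1 c=0 clk=0
  Δ1: clk:0→1
  Δ2: e:1→0
  Δ3: a:1→0, d:1→0, b:1→0, c:0→1
  Δ4: a:0→1, c:1→0
  Δ5: a:1→0
  (5Δ to stable)
t=1 Δ0: f=0 e=0 a=0 d=0 b=0 c=0 clk=1
  Δ1: clk:1→0
  (1Δ to stable)

1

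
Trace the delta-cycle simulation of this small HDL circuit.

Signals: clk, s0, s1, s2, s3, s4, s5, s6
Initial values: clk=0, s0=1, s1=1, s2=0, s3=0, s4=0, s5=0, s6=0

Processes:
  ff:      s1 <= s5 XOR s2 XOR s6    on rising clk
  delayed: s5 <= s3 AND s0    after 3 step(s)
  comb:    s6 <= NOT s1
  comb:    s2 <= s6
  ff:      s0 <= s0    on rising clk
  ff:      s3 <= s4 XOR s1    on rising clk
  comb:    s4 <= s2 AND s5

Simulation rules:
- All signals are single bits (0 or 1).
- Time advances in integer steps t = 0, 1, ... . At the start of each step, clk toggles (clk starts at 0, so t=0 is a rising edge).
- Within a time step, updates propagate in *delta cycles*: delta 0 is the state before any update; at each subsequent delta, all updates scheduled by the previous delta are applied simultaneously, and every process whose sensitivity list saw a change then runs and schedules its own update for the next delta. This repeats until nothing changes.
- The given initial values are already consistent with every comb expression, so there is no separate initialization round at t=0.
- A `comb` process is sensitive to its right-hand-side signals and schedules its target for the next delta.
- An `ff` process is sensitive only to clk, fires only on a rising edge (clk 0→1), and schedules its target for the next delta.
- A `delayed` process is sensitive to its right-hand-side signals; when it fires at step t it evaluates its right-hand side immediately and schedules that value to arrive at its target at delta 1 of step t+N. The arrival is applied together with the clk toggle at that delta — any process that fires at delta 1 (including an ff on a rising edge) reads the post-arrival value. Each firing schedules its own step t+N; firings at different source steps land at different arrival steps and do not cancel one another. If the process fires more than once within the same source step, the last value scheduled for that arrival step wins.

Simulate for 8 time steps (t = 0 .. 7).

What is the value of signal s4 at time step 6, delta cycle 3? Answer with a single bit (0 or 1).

0

t0.Δ0 s0=1 s6=0 s1=1 s5=0 s2=0 s3=0 clk=0 s4=0
t0.Δ1 s0=1 s6=0 s1=1 s5=0 s2=0 s3=0 clk=1 s4=0
t0.Δ2 s0=1 s6=0 s1=0 s5=0 s2=0 s3=1 clk=1 s4=0
t0.Δ3 s0=1 s6=1 s1=0 s5=0 s2=0 s3=1 clk=1 s4=0
t0.Δ4 s0=1 s6=1 s1=0 s5=0 s2=1 s3=1 clk=1 s4=0
t1.Δ0 s0=1 s6=1 s1=0 s5=0 s2=1 s3=1 clk=1 s4=0
t1.Δ1 s0=1 s6=1 s1=0 s5=0 s2=1 s3=1 clk=0 s4=0
t2.Δ0 s0=1 s6=1 s1=0 s5=0 s2=1 s3=1 clk=0 s4=0
t2.Δ1 s0=1 s6=1 s1=0 s5=0 s2=1 s3=1 clk=1 s4=0
t2.Δ2 s0=1 s6=1 s1=0 s5=0 s2=1 s3=0 clk=1 s4=0
t3.Δ0 s0=1 s6=1 s1=0 s5=0 s2=1 s3=0 clk=1 s4=0
t3.Δ1 s0=1 s6=1 s1=0 s5=1 s2=1 s3=0 clk=0 s4=0
t3.Δ2 s0=1 s6=1 s1=0 s5=1 s2=1 s3=0 clk=0 s4=1
t4.Δ0 s0=1 s6=1 s1=0 s5=1 s2=1 s3=0 clk=0 s4=1
t4.Δ1 s0=1 s6=1 s1=0 s5=1 s2=1 s3=0 clk=1 s4=1
t4.Δ2 s0=1 s6=1 s1=1 s5=1 s2=1 s3=1 clk=1 s4=1
t4.Δ3 s0=1 s6=0 s1=1 s5=1 s2=1 s3=1 clk=1 s4=1
t4.Δ4 s0=1 s6=0 s1=1 s5=1 s2=0 s3=1 clk=1 s4=1
t4.Δ5 s0=1 s6=0 s1=1 s5=1 s2=0 s3=1 clk=1 s4=0
t5.Δ0 s0=1 s6=0 s1=1 s5=1 s2=0 s3=1 clk=1 s4=0
t5.Δ1 s0=1 s6=0 s1=1 s5=0 s2=0 s3=1 clk=0 s4=0
t6.Δ0 s0=1 s6=0 s1=1 s5=0 s2=0 s3=1 clk=0 s4=0
t6.Δ1 s0=1 s6=0 s1=1 s5=0 s2=0 s3=1 clk=1 s4=0
t6.Δ2 s0=1 s6=0 s1=0 s5=0 s2=0 s3=1 clk=1 s4=0
t6.Δ3 s0=1 s6=1 s1=0 s5=0 s2=0 s3=1 clk=1 s4=0
t6.Δ4 s0=1 s6=1 s1=0 s5=0 s2=1 s3=1 clk=1 s4=0
t7.Δ0 s0=1 s6=1 s1=0 s5=0 s2=1 s3=1 clk=1 s4=0
t7.Δ1 s0=1 s6=1 s1=0 s5=1 s2=1 s3=1 clk=0 s4=0
t7.Δ2 s0=1 s6=1 s1=0 s5=1 s2=1 s3=1 clk=0 s4=1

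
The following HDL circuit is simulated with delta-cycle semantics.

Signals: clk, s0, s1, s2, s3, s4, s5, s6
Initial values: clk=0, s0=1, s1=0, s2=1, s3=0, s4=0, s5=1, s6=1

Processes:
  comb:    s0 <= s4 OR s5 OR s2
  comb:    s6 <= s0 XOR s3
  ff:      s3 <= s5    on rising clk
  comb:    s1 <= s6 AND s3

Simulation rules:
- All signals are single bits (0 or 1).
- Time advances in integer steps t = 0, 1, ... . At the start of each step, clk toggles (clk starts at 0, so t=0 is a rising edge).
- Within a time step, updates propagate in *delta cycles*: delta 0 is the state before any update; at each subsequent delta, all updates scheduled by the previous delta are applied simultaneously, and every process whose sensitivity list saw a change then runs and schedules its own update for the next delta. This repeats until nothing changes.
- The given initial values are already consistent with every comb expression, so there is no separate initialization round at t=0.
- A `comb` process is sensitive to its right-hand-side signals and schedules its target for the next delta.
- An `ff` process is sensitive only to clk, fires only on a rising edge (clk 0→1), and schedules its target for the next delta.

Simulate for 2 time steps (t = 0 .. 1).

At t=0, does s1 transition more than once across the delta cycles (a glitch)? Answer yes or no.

t0.Δ0 s1=0 s0=1 s5=1 s3=0 s2=1 clk=0 s6=1 s4=0
t0.Δ1 s1=0 s0=1 s5=1 s3=0 s2=1 clk=1 s6=1 s4=0
t0.Δ2 s1=0 s0=1 s5=1 s3=1 s2=1 clk=1 s6=1 s4=0
t0.Δ3 s1=1 s0=1 s5=1 s3=1 s2=1 clk=1 s6=0 s4=0
t0.Δ4 s1=0 s0=1 s5=1 s3=1 s2=1 clk=1 s6=0 s4=0
t1.Δ0 s1=0 s0=1 s5=1 s3=1 s2=1 clk=1 s6=0 s4=0
t1.Δ1 s1=0 s0=1 s5=1 s3=1 s2=1 clk=0 s6=0 s4=0

yes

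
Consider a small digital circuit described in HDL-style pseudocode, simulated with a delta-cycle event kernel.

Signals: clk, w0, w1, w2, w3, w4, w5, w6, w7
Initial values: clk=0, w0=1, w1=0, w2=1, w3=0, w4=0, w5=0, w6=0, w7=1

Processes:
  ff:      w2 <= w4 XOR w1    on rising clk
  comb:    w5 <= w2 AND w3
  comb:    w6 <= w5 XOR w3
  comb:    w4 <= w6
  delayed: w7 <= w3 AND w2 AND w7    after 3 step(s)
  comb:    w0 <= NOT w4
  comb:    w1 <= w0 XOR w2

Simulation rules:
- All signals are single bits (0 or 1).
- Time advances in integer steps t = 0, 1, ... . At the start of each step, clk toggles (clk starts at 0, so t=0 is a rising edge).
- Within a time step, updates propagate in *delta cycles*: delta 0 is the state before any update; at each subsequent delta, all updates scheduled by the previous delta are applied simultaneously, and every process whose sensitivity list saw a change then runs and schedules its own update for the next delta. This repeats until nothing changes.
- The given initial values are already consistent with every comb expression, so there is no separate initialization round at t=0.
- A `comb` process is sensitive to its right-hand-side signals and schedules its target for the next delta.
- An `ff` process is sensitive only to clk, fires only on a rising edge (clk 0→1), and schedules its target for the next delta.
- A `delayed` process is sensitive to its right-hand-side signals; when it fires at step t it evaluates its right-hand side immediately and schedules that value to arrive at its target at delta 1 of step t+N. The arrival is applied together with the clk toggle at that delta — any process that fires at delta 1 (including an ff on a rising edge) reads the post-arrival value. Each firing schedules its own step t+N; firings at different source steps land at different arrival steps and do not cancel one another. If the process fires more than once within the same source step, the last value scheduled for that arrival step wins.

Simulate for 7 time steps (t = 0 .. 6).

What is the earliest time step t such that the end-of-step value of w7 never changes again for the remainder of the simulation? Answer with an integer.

[bits: w7,w0,w6,w3,w1,w5,clk,w2,w4]
t=0: Δ0=110000010 Δ1=110000110 Δ2=110000100 Δ3=110010100 | 3Δ
t=1: Δ0=110010100 Δ1=110010000 | 1Δ
t=2: Δ0=110010000 Δ1=110010100 Δ2=110010110 Δ3=110000110 | 3Δ
t=3: Δ0=110000110 Δ1=010000010 | 1Δ
t=4: Δ0=010000010 Δ1=010000110 Δ2=010000100 Δ3=010010100 | 3Δ
t=5: Δ0=010010100 Δ1=010010000 | 1Δ
t=6: Δ0=010010000 Δ1=010010100 Δ2=010010110 Δ3=010000110 | 3Δ

3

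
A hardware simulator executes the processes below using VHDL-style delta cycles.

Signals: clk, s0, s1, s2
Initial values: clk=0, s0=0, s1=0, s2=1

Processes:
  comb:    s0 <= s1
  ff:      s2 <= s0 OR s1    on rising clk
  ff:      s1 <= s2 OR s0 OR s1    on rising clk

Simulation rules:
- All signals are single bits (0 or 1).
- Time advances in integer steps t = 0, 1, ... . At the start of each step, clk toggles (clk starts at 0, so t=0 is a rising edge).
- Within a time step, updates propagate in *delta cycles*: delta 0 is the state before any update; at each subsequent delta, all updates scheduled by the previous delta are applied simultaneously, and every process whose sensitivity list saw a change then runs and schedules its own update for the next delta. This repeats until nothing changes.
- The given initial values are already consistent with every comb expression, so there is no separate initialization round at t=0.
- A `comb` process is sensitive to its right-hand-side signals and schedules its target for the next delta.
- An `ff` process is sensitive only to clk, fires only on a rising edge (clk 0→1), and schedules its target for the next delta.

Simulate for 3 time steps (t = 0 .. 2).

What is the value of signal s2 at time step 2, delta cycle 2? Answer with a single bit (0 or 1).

1

t0.Δ0 s0=0 s2=1 s1=0 clk=0
t0.Δ1 s0=0 s2=1 s1=0 clk=1
t0.Δ2 s0=0 s2=0 s1=1 clk=1
t0.Δ3 s0=1 s2=0 s1=1 clk=1
t1.Δ0 s0=1 s2=0 s1=1 clk=1
t1.Δ1 s0=1 s2=0 s1=1 clk=0
t2.Δ0 s0=1 s2=0 s1=1 clk=0
t2.Δ1 s0=1 s2=0 s1=1 clk=1
t2.Δ2 s0=1 s2=1 s1=1 clk=1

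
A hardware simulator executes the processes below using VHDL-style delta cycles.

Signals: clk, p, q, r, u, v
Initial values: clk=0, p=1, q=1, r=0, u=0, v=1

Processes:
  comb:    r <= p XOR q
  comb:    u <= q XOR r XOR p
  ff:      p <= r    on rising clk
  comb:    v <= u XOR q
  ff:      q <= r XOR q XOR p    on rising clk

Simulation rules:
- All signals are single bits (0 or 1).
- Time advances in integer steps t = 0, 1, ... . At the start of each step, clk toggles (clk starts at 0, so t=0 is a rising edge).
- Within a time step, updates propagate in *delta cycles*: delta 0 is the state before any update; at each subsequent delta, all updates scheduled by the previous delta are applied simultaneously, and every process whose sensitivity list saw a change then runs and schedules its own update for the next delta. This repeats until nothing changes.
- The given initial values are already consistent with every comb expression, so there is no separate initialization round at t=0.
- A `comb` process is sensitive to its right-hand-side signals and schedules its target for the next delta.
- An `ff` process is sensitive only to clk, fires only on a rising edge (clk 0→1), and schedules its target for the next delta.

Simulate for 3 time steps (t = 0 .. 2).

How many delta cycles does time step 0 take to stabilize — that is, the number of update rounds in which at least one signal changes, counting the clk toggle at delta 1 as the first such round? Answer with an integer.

t0.Δ0 p=1 q=1 clk=0 u=0 v=1 r=0
t0.Δ1 p=1 q=1 clk=1 u=0 v=1 r=0
t0.Δ2 p=0 q=0 clk=1 u=0 v=1 r=0
t0.Δ3 p=0 q=0 clk=1 u=0 v=0 r=0
t1.Δ0 p=0 q=0 clk=1 u=0 v=0 r=0
t1.Δ1 p=0 q=0 clk=0 u=0 v=0 r=0
t2.Δ0 p=0 q=0 clk=0 u=0 v=0 r=0
t2.Δ1 p=0 q=0 clk=1 u=0 v=0 r=0

3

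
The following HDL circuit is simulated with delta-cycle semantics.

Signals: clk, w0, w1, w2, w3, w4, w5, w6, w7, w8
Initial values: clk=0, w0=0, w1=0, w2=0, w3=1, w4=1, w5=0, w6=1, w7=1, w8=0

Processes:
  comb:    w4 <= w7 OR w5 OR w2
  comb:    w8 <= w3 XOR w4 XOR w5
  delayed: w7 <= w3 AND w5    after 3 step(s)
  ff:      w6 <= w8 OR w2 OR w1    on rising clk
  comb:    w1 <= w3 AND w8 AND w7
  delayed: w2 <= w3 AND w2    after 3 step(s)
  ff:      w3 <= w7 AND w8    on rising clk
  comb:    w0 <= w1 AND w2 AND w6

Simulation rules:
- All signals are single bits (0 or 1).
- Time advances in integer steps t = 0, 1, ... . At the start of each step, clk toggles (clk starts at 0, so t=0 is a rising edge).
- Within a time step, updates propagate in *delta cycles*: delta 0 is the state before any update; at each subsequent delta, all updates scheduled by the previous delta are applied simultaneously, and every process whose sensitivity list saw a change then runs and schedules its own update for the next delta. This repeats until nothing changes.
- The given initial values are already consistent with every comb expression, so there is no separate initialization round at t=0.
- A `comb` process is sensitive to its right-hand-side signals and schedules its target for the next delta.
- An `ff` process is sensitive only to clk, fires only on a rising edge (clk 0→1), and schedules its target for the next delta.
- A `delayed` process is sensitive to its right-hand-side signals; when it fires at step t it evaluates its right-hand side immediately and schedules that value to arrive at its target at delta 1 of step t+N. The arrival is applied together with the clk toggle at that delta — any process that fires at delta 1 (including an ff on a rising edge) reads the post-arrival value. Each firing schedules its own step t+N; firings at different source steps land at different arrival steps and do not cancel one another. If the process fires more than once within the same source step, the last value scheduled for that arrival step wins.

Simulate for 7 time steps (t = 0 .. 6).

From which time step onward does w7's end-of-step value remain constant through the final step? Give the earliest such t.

t=0 Δ0: w5=0 w3=1 w8=0 w2=0 w4=1 w6=1 w1=0 w7=1 w0=0 clk=0
  Δ1: clk:0→1
  Δ2: w3:1→0, w6:1→0
  Δ3: w8:0→1
  (3Δ to stable)
t=1 Δ0: w5=0 w3=0 w8=1 w2=0 w4=1 w6=0 w1=0 w7=1 w0=0 clk=1
  Δ1: clk:1→0
  (1Δ to stable)
t=2 Δ0: w5=0 w3=0 w8=1 w2=0 w4=1 w6=0 w1=0 w7=1 w0=0 clk=0
  Δ1: clk:0→1
  Δ2: w3:0→1, w6:0→1
  Δ3: w8:1→0, w1:0→1
  Δ4: w1:1→0
  (4Δ to stable)
t=3 Δ0: w5=0 w3=1 w8=0 w2=0 w4=1 w6=1 w1=0 w7=1 w0=0 clk=1
  Δ1: w7:1→0, clk:1→0
  Δ2: w4:1→0
  Δ3: w8:0→1
  (3Δ to stable)
t=4 Δ0: w5=0 w3=1 w8=1 w2=0 w4=0 w6=1 w1=0 w7=0 w0=0 clk=0
  Δ1: clk:0→1
  Δ2: w3:1→0
  Δ3: w8:1→0
  (3Δ to stable)
t=5 Δ0: w5=0 w3=0 w8=0 w2=0 w4=0 w6=1 w1=0 w7=0 w0=0 clk=1
  Δ1: clk:1→0
  (1Δ to stable)
t=6 Δ0: w5=0 w3=0 w8=0 w2=0 w4=0 w6=1 w1=0 w7=0 w0=0 clk=0
  Δ1: clk:0→1
  Δ2: w6:1→0
  (2Δ to stable)

3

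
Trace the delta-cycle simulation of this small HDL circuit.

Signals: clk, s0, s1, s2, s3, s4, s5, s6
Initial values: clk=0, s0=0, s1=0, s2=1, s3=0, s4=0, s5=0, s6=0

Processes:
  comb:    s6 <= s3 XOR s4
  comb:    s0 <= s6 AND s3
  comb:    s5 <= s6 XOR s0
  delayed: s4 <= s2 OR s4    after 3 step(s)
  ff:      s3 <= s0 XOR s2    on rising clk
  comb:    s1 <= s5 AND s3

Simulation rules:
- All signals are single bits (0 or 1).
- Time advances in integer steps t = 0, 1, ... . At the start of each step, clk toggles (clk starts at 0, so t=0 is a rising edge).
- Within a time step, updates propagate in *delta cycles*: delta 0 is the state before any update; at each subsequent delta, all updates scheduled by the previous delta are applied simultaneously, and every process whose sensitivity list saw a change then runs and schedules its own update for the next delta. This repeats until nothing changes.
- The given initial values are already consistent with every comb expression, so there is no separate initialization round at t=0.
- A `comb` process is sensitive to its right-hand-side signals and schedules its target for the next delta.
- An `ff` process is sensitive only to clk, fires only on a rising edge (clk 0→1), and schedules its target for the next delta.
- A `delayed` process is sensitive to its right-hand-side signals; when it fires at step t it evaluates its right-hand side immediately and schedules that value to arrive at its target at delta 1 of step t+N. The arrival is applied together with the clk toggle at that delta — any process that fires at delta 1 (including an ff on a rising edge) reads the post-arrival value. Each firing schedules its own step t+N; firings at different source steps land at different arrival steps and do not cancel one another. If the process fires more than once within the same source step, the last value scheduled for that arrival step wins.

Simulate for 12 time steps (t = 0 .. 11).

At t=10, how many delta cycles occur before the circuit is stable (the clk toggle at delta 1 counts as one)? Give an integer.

3

t0.Δ0 s2=1 s6=0 s1=0 s4=0 s5=0 s0=0 s3=0 clk=0
t0.Δ1 s2=1 s6=0 s1=0 s4=0 s5=0 s0=0 s3=0 clk=1
t0.Δ2 s2=1 s6=0 s1=0 s4=0 s5=0 s0=0 s3=1 clk=1
t0.Δ3 s2=1 s6=1 s1=0 s4=0 s5=0 s0=0 s3=1 clk=1
t0.Δ4 s2=1 s6=1 s1=0 s4=0 s5=1 s0=1 s3=1 clk=1
t0.Δ5 s2=1 s6=1 s1=1 s4=0 s5=0 s0=1 s3=1 clk=1
t0.Δ6 s2=1 s6=1 s1=0 s4=0 s5=0 s0=1 s3=1 clk=1
t1.Δ0 s2=1 s6=1 s1=0 s4=0 s5=0 s0=1 s3=1 clk=1
t1.Δ1 s2=1 s6=1 s1=0 s4=0 s5=0 s0=1 s3=1 clk=0
t2.Δ0 s2=1 s6=1 s1=0 s4=0 s5=0 s0=1 s3=1 clk=0
t2.Δ1 s2=1 s6=1 s1=0 s4=0 s5=0 s0=1 s3=1 clk=1
t2.Δ2 s2=1 s6=1 s1=0 s4=0 s5=0 s0=1 s3=0 clk=1
t2.Δ3 s2=1 s6=0 s1=0 s4=0 s5=0 s0=0 s3=0 clk=1
t3.Δ0 s2=1 s6=0 s1=0 s4=0 s5=0 s0=0 s3=0 clk=1
t3.Δ1 s2=1 s6=0 s1=0 s4=0 s5=0 s0=0 s3=0 clk=0
t4.Δ0 s2=1 s6=0 s1=0 s4=0 s5=0 s0=0 s3=0 clk=0
t4.Δ1 s2=1 s6=0 s1=0 s4=0 s5=0 s0=0 s3=0 clk=1
t4.Δ2 s2=1 s6=0 s1=0 s4=0 s5=0 s0=0 s3=1 clk=1
t4.Δ3 s2=1 s6=1 s1=0 s4=0 s5=0 s0=0 s3=1 clk=1
t4.Δ4 s2=1 s6=1 s1=0 s4=0 s5=1 s0=1 s3=1 clk=1
t4.Δ5 s2=1 s6=1 s1=1 s4=0 s5=0 s0=1 s3=1 clk=1
t4.Δ6 s2=1 s6=1 s1=0 s4=0 s5=0 s0=1 s3=1 clk=1
t5.Δ0 s2=1 s6=1 s1=0 s4=0 s5=0 s0=1 s3=1 clk=1
t5.Δ1 s2=1 s6=1 s1=0 s4=0 s5=0 s0=1 s3=1 clk=0
t6.Δ0 s2=1 s6=1 s1=0 s4=0 s5=0 s0=1 s3=1 clk=0
t6.Δ1 s2=1 s6=1 s1=0 s4=0 s5=0 s0=1 s3=1 clk=1
t6.Δ2 s2=1 s6=1 s1=0 s4=0 s5=0 s0=1 s3=0 clk=1
t6.Δ3 s2=1 s6=0 s1=0 s4=0 s5=0 s0=0 s3=0 clk=1
t7.Δ0 s2=1 s6=0 s1=0 s4=0 s5=0 s0=0 s3=0 clk=1
t7.Δ1 s2=1 s6=0 s1=0 s4=0 s5=0 s0=0 s3=0 clk=0
t8.Δ0 s2=1 s6=0 s1=0 s4=0 s5=0 s0=0 s3=0 clk=0
t8.Δ1 s2=1 s6=0 s1=0 s4=0 s5=0 s0=0 s3=0 clk=1
t8.Δ2 s2=1 s6=0 s1=0 s4=0 s5=0 s0=0 s3=1 clk=1
t8.Δ3 s2=1 s6=1 s1=0 s4=0 s5=0 s0=0 s3=1 clk=1
t8.Δ4 s2=1 s6=1 s1=0 s4=0 s5=1 s0=1 s3=1 clk=1
t8.Δ5 s2=1 s6=1 s1=1 s4=0 s5=0 s0=1 s3=1 clk=1
t8.Δ6 s2=1 s6=1 s1=0 s4=0 s5=0 s0=1 s3=1 clk=1
t9.Δ0 s2=1 s6=1 s1=0 s4=0 s5=0 s0=1 s3=1 clk=1
t9.Δ1 s2=1 s6=1 s1=0 s4=0 s5=0 s0=1 s3=1 clk=0
t10.Δ0 s2=1 s6=1 s1=0 s4=0 s5=0 s0=1 s3=1 clk=0
t10.Δ1 s2=1 s6=1 s1=0 s4=0 s5=0 s0=1 s3=1 clk=1
t10.Δ2 s2=1 s6=1 s1=0 s4=0 s5=0 s0=1 s3=0 clk=1
t10.Δ3 s2=1 s6=0 s1=0 s4=0 s5=0 s0=0 s3=0 clk=1
t11.Δ0 s2=1 s6=0 s1=0 s4=0 s5=0 s0=0 s3=0 clk=1
t11.Δ1 s2=1 s6=0 s1=0 s4=0 s5=0 s0=0 s3=0 clk=0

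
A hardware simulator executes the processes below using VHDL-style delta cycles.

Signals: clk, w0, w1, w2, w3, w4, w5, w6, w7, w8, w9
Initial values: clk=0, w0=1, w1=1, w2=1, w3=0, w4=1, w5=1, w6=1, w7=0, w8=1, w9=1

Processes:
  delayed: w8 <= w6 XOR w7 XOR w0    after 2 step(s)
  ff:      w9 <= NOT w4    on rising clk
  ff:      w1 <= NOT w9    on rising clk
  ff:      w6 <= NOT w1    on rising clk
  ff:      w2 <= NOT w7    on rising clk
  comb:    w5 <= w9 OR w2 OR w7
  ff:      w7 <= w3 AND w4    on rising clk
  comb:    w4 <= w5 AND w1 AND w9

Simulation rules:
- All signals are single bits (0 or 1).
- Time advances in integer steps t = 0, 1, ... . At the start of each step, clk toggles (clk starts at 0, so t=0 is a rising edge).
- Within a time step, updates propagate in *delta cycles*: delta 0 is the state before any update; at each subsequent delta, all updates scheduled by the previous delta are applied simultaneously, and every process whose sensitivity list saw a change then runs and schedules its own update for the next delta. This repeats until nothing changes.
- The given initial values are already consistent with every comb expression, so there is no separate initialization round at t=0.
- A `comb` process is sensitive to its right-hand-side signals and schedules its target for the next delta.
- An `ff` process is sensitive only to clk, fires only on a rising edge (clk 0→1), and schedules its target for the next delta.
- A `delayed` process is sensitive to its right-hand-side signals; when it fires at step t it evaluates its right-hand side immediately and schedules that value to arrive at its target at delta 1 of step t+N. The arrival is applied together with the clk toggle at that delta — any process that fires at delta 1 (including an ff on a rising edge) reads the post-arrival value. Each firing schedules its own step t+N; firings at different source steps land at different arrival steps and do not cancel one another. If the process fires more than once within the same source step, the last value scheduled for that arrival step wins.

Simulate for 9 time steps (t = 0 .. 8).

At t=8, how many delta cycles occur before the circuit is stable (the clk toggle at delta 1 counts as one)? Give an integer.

3

t0.Δ0 w9=1 w3=0 w4=1 clk=0 w0=1 w7=0 w5=1 w6=1 w8=1 w2=1 w1=1
t0.Δ1 w9=1 w3=0 w4=1 clk=1 w0=1 w7=0 w5=1 w6=1 w8=1 w2=1 w1=1
t0.Δ2 w9=0 w3=0 w4=1 clk=1 w0=1 w7=0 w5=1 w6=0 w8=1 w2=1 w1=0
t0.Δ3 w9=0 w3=0 w4=0 clk=1 w0=1 w7=0 w5=1 w6=0 w8=1 w2=1 w1=0
t1.Δ0 w9=0 w3=0 w4=0 clk=1 w0=1 w7=0 w5=1 w6=0 w8=1 w2=1 w1=0
t1.Δ1 w9=0 w3=0 w4=0 clk=0 w0=1 w7=0 w5=1 w6=0 w8=1 w2=1 w1=0
t2.Δ0 w9=0 w3=0 w4=0 clk=0 w0=1 w7=0 w5=1 w6=0 w8=1 w2=1 w1=0
t2.Δ1 w9=0 w3=0 w4=0 clk=1 w0=1 w7=0 w5=1 w6=0 w8=1 w2=1 w1=0
t2.Δ2 w9=1 w3=0 w4=0 clk=1 w0=1 w7=0 w5=1 w6=1 w8=1 w2=1 w1=1
t2.Δ3 w9=1 w3=0 w4=1 clk=1 w0=1 w7=0 w5=1 w6=1 w8=1 w2=1 w1=1
t3.Δ0 w9=1 w3=0 w4=1 clk=1 w0=1 w7=0 w5=1 w6=1 w8=1 w2=1 w1=1
t3.Δ1 w9=1 w3=0 w4=1 clk=0 w0=1 w7=0 w5=1 w6=1 w8=1 w2=1 w1=1
t4.Δ0 w9=1 w3=0 w4=1 clk=0 w0=1 w7=0 w5=1 w6=1 w8=1 w2=1 w1=1
t4.Δ1 w9=1 w3=0 w4=1 clk=1 w0=1 w7=0 w5=1 w6=1 w8=0 w2=1 w1=1
t4.Δ2 w9=0 w3=0 w4=1 clk=1 w0=1 w7=0 w5=1 w6=0 w8=0 w2=1 w1=0
t4.Δ3 w9=0 w3=0 w4=0 clk=1 w0=1 w7=0 w5=1 w6=0 w8=0 w2=1 w1=0
t5.Δ0 w9=0 w3=0 w4=0 clk=1 w0=1 w7=0 w5=1 w6=0 w8=0 w2=1 w1=0
t5.Δ1 w9=0 w3=0 w4=0 clk=0 w0=1 w7=0 w5=1 w6=0 w8=0 w2=1 w1=0
t6.Δ0 w9=0 w3=0 w4=0 clk=0 w0=1 w7=0 w5=1 w6=0 w8=0 w2=1 w1=0
t6.Δ1 w9=0 w3=0 w4=0 clk=1 w0=1 w7=0 w5=1 w6=0 w8=1 w2=1 w1=0
t6.Δ2 w9=1 w3=0 w4=0 clk=1 w0=1 w7=0 w5=1 w6=1 w8=1 w2=1 w1=1
t6.Δ3 w9=1 w3=0 w4=1 clk=1 w0=1 w7=0 w5=1 w6=1 w8=1 w2=1 w1=1
t7.Δ0 w9=1 w3=0 w4=1 clk=1 w0=1 w7=0 w5=1 w6=1 w8=1 w2=1 w1=1
t7.Δ1 w9=1 w3=0 w4=1 clk=0 w0=1 w7=0 w5=1 w6=1 w8=1 w2=1 w1=1
t8.Δ0 w9=1 w3=0 w4=1 clk=0 w0=1 w7=0 w5=1 w6=1 w8=1 w2=1 w1=1
t8.Δ1 w9=1 w3=0 w4=1 clk=1 w0=1 w7=0 w5=1 w6=1 w8=0 w2=1 w1=1
t8.Δ2 w9=0 w3=0 w4=1 clk=1 w0=1 w7=0 w5=1 w6=0 w8=0 w2=1 w1=0
t8.Δ3 w9=0 w3=0 w4=0 clk=1 w0=1 w7=0 w5=1 w6=0 w8=0 w2=1 w1=0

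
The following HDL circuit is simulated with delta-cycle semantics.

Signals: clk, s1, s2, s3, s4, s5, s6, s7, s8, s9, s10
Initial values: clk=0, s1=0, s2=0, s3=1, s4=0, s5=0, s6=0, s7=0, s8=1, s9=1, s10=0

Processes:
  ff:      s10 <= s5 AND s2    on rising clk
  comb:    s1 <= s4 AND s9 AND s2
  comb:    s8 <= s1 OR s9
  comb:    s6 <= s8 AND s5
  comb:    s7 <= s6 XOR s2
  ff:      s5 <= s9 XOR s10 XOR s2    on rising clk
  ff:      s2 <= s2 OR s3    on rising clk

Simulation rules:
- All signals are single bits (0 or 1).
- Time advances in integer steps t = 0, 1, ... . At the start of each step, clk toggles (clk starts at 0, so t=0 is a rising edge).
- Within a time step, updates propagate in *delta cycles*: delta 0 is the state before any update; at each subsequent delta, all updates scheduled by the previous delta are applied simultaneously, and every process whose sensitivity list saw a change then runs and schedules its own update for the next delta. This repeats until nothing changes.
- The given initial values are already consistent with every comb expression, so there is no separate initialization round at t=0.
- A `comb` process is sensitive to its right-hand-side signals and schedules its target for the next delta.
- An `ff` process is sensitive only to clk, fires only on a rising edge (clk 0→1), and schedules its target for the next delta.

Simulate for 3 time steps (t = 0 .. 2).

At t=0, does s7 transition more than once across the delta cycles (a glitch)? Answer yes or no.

yes

t0.Δ0 s4=0 s9=1 clk=0 s2=0 s7=0 s10=0 s8=1 s1=0 s3=1 s5=0 s6=0
t0.Δ1 s4=0 s9=1 clk=1 s2=0 s7=0 s10=0 s8=1 s1=0 s3=1 s5=0 s6=0
t0.Δ2 s4=0 s9=1 clk=1 s2=1 s7=0 s10=0 s8=1 s1=0 s3=1 s5=1 s6=0
t0.Δ3 s4=0 s9=1 clk=1 s2=1 s7=1 s10=0 s8=1 s1=0 s3=1 s5=1 s6=1
t0.Δ4 s4=0 s9=1 clk=1 s2=1 s7=0 s10=0 s8=1 s1=0 s3=1 s5=1 s6=1
t1.Δ0 s4=0 s9=1 clk=1 s2=1 s7=0 s10=0 s8=1 s1=0 s3=1 s5=1 s6=1
t1.Δ1 s4=0 s9=1 clk=0 s2=1 s7=0 s10=0 s8=1 s1=0 s3=1 s5=1 s6=1
t2.Δ0 s4=0 s9=1 clk=0 s2=1 s7=0 s10=0 s8=1 s1=0 s3=1 s5=1 s6=1
t2.Δ1 s4=0 s9=1 clk=1 s2=1 s7=0 s10=0 s8=1 s1=0 s3=1 s5=1 s6=1
t2.Δ2 s4=0 s9=1 clk=1 s2=1 s7=0 s10=1 s8=1 s1=0 s3=1 s5=0 s6=1
t2.Δ3 s4=0 s9=1 clk=1 s2=1 s7=0 s10=1 s8=1 s1=0 s3=1 s5=0 s6=0
t2.Δ4 s4=0 s9=1 clk=1 s2=1 s7=1 s10=1 s8=1 s1=0 s3=1 s5=0 s6=0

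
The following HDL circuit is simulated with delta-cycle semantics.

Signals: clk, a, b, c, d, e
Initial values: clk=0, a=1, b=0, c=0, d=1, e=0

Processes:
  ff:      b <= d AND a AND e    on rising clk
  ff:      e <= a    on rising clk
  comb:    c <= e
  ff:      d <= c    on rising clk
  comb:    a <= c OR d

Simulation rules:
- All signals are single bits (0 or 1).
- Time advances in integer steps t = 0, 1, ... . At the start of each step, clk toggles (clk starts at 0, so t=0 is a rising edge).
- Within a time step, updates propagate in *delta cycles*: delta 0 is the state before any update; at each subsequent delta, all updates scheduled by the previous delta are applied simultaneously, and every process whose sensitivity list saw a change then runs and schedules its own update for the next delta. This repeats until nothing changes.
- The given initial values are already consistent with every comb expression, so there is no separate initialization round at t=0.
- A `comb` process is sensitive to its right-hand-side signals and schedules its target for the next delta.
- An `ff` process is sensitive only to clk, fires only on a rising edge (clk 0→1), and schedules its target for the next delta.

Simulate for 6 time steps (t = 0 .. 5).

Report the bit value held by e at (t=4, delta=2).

t=0 Δ0: a=1 b=0 e=0 c=0 clk=0 d=1
  Δ1: clk:0→1
  Δ2: e:0→1, d:1→0
  Δ3: a:1→0, c:0→1
  Δ4: a:0→1
  (4Δ to stable)
t=1 Δ0: a=1 b=0 e=1 c=1 clk=1 d=0
  Δ1: clk:1→0
  (1Δ to stable)
t=2 Δ0: a=1 b=0 e=1 c=1 clk=0 d=0
  Δ1: clk:0→1
  Δ2: d:0→1
  (2Δ to stable)
t=3 Δ0: a=1 b=0 e=1 c=1 clk=1 d=1
  Δ1: clk:1→0
  (1Δ to stable)
t=4 Δ0: a=1 b=0 e=1 c=1 clk=0 d=1
  Δ1: clk:0→1
  Δ2: b:0→1
  (2Δ to stable)
t=5 Δ0: a=1 b=1 e=1 c=1 clk=1 d=1
  Δ1: clk:1→0
  (1Δ to stable)

1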